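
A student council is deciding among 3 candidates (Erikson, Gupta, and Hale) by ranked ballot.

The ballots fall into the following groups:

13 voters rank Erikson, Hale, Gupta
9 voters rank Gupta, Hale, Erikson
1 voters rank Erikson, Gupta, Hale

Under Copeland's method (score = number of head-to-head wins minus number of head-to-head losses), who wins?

Erikson

Pairwise results:
  Erikson vs Gupta: Erikson wins 14–9.
  Erikson vs Hale: Erikson wins 14–9.
  Gupta vs Hale: Hale wins 13–10.
Copeland scores (wins − losses):
  Erikson: 2 − 0 = 2
  Gupta: 0 − 2 = -2
  Hale: 1 − 1 = 0
Erikson has the best Copeland score.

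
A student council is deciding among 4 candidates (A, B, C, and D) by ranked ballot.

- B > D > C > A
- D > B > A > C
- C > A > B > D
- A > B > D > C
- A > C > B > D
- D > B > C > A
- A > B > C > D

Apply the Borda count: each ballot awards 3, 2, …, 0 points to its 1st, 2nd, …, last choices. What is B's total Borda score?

Borda scores:
  A: 0 + 1 + 2 + 3 + 3 + 0 + 3 = 12
  B: 3 + 2 + 1 + 2 + 1 + 2 + 2 = 13
  C: 1 + 0 + 3 + 0 + 2 + 1 + 1 = 8
  D: 2 + 3 + 0 + 1 + 0 + 3 + 0 = 9

13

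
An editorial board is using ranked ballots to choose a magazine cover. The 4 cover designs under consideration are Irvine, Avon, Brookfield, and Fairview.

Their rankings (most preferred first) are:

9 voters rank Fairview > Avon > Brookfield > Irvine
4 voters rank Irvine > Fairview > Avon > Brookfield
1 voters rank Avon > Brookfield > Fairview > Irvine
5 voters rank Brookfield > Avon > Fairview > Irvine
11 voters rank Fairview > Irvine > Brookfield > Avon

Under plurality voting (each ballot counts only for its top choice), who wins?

First-place vote totals:
  Irvine: 4
  Avon: 1
  Brookfield: 5
  Fairview: 20
Fairview has the most first-place votes.

Fairview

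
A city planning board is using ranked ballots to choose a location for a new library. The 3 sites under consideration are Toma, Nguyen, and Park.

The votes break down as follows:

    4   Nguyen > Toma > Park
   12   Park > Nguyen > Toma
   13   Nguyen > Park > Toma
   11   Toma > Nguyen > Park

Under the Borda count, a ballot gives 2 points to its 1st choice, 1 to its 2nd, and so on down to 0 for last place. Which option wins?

Borda scores:
  Toma: 4·1 + 12·0 + 13·0 + 11·2 = 26
  Nguyen: 4·2 + 12·1 + 13·2 + 11·1 = 57
  Park: 4·0 + 12·2 + 13·1 + 11·0 = 37
Nguyen has the highest total.

Nguyen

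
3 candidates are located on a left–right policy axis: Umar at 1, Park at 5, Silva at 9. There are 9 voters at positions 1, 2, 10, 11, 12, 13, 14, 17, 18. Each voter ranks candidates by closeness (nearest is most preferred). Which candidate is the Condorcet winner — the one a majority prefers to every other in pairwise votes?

Silva

With single-peaked preferences on a line, the Condorcet winner is the candidate closest to the median voter.
The median voter (position 12) is closest to Silva at 9.
Check: Silva vs Park — voters closer to Silva: 7 of 9.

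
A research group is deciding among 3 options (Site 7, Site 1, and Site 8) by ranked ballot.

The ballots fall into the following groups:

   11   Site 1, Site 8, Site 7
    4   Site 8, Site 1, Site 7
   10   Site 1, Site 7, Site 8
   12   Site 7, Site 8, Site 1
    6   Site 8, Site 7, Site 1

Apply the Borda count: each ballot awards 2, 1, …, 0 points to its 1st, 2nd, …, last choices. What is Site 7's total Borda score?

Borda scores:
  Site 7: 11·0 + 4·0 + 10·1 + 12·2 + 6·1 = 40
  Site 1: 11·2 + 4·1 + 10·2 + 12·0 + 6·0 = 46
  Site 8: 11·1 + 4·2 + 10·0 + 12·1 + 6·2 = 43

40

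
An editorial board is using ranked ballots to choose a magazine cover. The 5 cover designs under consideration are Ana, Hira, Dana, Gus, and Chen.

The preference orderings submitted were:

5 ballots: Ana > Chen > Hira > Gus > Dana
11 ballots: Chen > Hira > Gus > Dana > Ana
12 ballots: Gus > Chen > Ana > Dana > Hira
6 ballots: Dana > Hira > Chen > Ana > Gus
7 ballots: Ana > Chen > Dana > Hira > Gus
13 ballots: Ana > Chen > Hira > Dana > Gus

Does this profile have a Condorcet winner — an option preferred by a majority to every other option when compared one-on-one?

Yes

Head-to-head results (54 voters total):
Ana vs Hira: Ana wins 37–17.
Ana vs Dana: Ana wins 37–17.
Ana vs Gus: Ana wins 31–23.
Ana vs Chen: Chen wins 29–25.
Hira vs Dana: Hira wins 29–25.
Hira vs Gus: Hira wins 42–12.
Hira vs Chen: Chen wins 48–6.
Dana vs Gus: Gus wins 28–26.
Dana vs Chen: Chen wins 48–6.
Gus vs Chen: Chen wins 42–12.
Chen beats each rival — Ana (29–25), Hira (48–6), Dana (48–6), Gus (42–12) — so Chen is the Condorcet winner.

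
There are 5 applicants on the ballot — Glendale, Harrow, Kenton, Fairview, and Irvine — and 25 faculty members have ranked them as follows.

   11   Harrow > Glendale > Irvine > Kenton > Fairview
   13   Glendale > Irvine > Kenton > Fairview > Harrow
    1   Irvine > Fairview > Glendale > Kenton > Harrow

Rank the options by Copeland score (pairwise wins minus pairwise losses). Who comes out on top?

Pairwise results:
  Glendale vs Harrow: Glendale wins 14–11.
  Glendale vs Kenton: Glendale wins 25–0.
  Glendale vs Fairview: Glendale wins 24–1.
  Glendale vs Irvine: Glendale wins 24–1.
  Harrow vs Kenton: Kenton wins 14–11.
  Harrow vs Fairview: Fairview wins 14–11.
  Harrow vs Irvine: Irvine wins 14–11.
  Kenton vs Fairview: Kenton wins 24–1.
  Kenton vs Irvine: Irvine wins 25–0.
  Fairview vs Irvine: Irvine wins 25–0.
Copeland scores (wins − losses):
  Glendale: 4 − 0 = 4
  Harrow: 0 − 4 = -4
  Kenton: 2 − 2 = 0
  Fairview: 1 − 3 = -2
  Irvine: 3 − 1 = 2
Glendale has the best Copeland score.

Glendale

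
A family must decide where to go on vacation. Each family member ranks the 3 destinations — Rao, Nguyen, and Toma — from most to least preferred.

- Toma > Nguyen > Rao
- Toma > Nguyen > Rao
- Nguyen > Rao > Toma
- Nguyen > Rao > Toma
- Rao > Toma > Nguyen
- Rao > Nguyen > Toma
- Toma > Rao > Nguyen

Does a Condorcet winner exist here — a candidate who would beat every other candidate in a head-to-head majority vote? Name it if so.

None — there is no Condorcet winner

Head-to-head results (7 voters total):
Rao vs Nguyen: Nguyen wins 4–3.
Rao vs Toma: Rao wins 4–3.
Nguyen vs Toma: Toma wins 4–3.
No candidate beats all others: Rao beats Toma beats Nguyen beats Rao, a majority cycle.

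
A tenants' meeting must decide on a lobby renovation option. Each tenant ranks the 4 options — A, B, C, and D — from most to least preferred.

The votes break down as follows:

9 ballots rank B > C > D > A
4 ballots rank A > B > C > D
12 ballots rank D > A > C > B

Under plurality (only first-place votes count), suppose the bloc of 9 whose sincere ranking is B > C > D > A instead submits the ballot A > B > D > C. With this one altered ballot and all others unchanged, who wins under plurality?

First-place totals with the altered ballot: A 13, B 0, C 0, D 12.
The switch changes the winner from D to A.

A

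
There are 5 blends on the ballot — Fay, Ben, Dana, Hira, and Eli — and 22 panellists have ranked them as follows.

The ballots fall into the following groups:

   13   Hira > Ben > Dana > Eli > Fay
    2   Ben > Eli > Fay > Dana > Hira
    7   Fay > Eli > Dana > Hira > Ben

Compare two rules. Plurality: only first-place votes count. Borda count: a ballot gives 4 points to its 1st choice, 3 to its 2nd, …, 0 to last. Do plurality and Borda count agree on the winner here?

Plurality first-place counts: Fay 7, Ben 2, Dana 0, Hira 13, Eli 0 → Hira.
Borda totals: Fay 32, Ben 47, Dana 42, Hira 59, Eli 40 → Hira.
The two rules agree on Hira.

Yes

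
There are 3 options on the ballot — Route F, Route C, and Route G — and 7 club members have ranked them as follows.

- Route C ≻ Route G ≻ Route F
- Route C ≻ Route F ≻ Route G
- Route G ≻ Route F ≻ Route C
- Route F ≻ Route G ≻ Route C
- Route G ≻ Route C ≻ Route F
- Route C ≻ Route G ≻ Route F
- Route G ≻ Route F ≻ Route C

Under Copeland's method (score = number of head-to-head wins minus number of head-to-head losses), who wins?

Pairwise results:
  Route F vs Route C: Route C wins 4–3.
  Route F vs Route G: Route G wins 5–2.
  Route C vs Route G: Route G wins 4–3.
Copeland scores (wins − losses):
  Route F: 0 − 2 = -2
  Route C: 1 − 1 = 0
  Route G: 2 − 0 = 2
Route G has the best Copeland score.

Route G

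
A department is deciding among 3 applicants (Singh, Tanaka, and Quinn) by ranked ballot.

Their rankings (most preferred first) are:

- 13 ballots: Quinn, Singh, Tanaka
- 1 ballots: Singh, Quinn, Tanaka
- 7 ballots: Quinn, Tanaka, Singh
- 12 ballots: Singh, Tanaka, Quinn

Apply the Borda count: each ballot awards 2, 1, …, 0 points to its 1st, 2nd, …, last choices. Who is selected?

Borda scores:
  Singh: 13·1 + 2 + 7·0 + 12·2 = 39
  Tanaka: 13·0 + 0 + 7·1 + 12·1 = 19
  Quinn: 13·2 + 1 + 7·2 + 12·0 = 41
Quinn has the highest total.

Quinn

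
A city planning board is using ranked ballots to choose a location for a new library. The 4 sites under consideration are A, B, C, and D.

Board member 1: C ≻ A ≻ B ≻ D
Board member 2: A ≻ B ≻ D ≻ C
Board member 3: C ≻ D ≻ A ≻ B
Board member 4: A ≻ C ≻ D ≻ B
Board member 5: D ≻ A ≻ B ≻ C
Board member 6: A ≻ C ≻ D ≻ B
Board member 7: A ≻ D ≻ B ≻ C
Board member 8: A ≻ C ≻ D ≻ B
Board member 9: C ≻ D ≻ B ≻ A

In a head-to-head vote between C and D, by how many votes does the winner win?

Ballots ranking C above D: 6.
Ballots ranking D above C: 3.
C wins 6–3, a margin of 3.

3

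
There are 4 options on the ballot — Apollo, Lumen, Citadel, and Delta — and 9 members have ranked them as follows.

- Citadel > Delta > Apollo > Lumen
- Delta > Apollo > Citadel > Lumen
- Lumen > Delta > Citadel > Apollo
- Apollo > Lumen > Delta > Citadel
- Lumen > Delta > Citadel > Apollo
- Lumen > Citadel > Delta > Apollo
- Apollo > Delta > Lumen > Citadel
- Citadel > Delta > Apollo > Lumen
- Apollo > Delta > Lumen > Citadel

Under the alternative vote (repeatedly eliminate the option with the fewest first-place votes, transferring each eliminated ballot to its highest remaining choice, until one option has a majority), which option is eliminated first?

Round 1: Apollo 3, Lumen 3, Citadel 2, Delta 1. Delta has the fewest and is eliminated.
Round 2: Apollo 4, Lumen 3, Citadel 2. Citadel has the fewest and is eliminated.
Round 3: Apollo 6, Lumen 3. Apollo has a majority.

Delta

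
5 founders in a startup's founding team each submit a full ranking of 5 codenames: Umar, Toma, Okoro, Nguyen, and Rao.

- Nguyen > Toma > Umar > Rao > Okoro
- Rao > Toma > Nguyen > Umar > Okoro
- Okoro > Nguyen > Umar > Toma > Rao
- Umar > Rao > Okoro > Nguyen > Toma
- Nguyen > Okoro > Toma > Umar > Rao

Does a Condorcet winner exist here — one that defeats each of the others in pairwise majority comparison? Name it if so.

Head-to-head results (5 voters total):
Umar vs Toma: Toma wins 3–2.
Umar vs Okoro: Umar wins 3–2.
Umar vs Nguyen: Nguyen wins 4–1.
Umar vs Rao: Umar wins 4–1.
Toma vs Okoro: Okoro wins 3–2.
Toma vs Nguyen: Nguyen wins 4–1.
Toma vs Rao: Toma wins 3–2.
Okoro vs Nguyen: Nguyen wins 3–2.
Okoro vs Rao: Rao wins 3–2.
Nguyen vs Rao: Nguyen wins 3–2.
Nguyen beats each rival — Umar (4–1), Toma (4–1), Okoro (3–2), Rao (3–2) — so Nguyen is the Condorcet winner.

Nguyen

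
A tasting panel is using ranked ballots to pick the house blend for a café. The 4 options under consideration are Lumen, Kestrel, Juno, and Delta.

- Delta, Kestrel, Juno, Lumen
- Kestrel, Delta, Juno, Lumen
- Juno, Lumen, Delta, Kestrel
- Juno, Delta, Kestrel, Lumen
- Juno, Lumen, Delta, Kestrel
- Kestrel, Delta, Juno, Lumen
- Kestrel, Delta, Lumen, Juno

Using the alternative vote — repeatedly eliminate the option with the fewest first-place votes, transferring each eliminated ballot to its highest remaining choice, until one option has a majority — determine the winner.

Round 1: Kestrel 3, Juno 3, Delta 1, Lumen 0. Lumen has the fewest and is eliminated.
Round 2: Kestrel 3, Juno 3, Delta 1. Delta has the fewest and is eliminated.
Round 3: Kestrel 4, Juno 3. Kestrel has a majority.

Kestrel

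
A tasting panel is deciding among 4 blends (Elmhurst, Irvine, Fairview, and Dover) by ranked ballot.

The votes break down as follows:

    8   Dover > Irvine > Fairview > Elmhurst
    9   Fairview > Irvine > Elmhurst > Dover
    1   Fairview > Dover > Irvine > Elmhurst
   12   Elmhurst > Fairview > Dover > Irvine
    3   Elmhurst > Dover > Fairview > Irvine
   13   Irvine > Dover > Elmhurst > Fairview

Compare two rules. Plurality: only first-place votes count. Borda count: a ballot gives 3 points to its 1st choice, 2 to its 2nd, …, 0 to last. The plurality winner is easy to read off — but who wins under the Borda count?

Plurality first-place counts: Elmhurst 15, Irvine 13, Fairview 10, Dover 8 → Elmhurst.
Borda totals: Elmhurst 67, Irvine 74, Fairview 65, Dover 70 → Irvine.

Irvine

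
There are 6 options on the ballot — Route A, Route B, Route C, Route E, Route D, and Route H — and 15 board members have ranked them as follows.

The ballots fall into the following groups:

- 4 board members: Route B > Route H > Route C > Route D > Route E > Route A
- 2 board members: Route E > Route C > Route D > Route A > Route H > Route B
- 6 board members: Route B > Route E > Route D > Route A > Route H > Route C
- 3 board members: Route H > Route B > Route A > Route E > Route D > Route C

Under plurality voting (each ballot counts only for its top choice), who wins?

Route B

First-place vote totals:
  Route A: 0
  Route B: 10
  Route C: 0
  Route E: 2
  Route D: 0
  Route H: 3
Route B has the most first-place votes.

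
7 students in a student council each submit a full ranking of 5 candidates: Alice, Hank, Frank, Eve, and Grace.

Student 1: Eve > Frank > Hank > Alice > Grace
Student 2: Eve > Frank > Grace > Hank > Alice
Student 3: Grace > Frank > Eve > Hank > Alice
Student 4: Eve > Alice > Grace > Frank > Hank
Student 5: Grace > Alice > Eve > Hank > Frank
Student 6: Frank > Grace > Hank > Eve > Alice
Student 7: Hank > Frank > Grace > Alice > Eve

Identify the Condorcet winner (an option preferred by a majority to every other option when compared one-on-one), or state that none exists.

Head-to-head results (7 voters total):
Alice vs Hank: Hank wins 5–2.
Alice vs Frank: Frank wins 5–2.
Alice vs Eve: Eve wins 5–2.
Alice vs Grace: Grace wins 5–2.
Hank vs Frank: Frank wins 5–2.
Hank vs Eve: Eve wins 5–2.
Hank vs Grace: Grace wins 5–2.
Frank vs Eve: Eve wins 4–3.
Frank vs Grace: Frank wins 4–3.
Eve vs Grace: Grace wins 4–3.
No candidate beats all others: Frank beats Grace beats Eve beats Frank, a majority cycle.

No Condorcet winner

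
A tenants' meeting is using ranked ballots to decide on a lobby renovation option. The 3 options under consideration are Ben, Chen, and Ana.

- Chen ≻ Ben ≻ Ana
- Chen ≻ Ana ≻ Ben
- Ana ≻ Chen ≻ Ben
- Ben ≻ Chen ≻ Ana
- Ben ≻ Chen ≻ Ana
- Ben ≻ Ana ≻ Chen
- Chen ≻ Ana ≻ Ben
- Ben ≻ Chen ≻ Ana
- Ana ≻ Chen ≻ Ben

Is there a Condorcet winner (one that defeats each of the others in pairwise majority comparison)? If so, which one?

Chen

Head-to-head results (9 voters total):
Ben vs Chen: Chen wins 5–4.
Ben vs Ana: Ben wins 5–4.
Chen vs Ana: Chen wins 6–3.
Chen beats each rival — Ben (5–4), Ana (6–3) — so Chen is the Condorcet winner.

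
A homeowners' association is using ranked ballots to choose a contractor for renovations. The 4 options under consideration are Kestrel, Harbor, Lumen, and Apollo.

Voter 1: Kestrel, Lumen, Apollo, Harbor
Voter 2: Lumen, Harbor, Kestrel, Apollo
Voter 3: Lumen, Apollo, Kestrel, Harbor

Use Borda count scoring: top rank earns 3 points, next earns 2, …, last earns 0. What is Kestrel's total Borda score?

5

Borda scores:
  Kestrel: 3 + 1 + 1 = 5
  Harbor: 0 + 2 + 0 = 2
  Lumen: 2 + 3 + 3 = 8
  Apollo: 1 + 0 + 2 = 3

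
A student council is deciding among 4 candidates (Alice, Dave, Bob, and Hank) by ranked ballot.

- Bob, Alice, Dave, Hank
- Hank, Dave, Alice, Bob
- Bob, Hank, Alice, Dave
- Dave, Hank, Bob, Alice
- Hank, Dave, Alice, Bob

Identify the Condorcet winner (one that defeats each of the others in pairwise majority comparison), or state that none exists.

Head-to-head results (5 voters total):
Alice vs Dave: Dave wins 3–2.
Alice vs Bob: Bob wins 3–2.
Alice vs Hank: Hank wins 4–1.
Dave vs Bob: Dave wins 3–2.
Dave vs Hank: Hank wins 3–2.
Bob vs Hank: Hank wins 3–2.
Hank beats each rival — Alice (4–1), Dave (3–2), Bob (3–2) — so Hank is the Condorcet winner.

Hank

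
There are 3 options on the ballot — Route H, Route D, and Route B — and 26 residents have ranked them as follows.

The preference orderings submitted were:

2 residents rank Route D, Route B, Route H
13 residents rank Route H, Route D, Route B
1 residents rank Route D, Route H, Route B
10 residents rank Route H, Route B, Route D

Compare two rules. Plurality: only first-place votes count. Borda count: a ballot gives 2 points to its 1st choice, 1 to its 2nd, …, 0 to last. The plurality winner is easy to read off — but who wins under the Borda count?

Plurality first-place counts: Route H 23, Route D 3, Route B 0 → Route H.
Borda totals: Route H 47, Route D 19, Route B 12 → Route H.

Route H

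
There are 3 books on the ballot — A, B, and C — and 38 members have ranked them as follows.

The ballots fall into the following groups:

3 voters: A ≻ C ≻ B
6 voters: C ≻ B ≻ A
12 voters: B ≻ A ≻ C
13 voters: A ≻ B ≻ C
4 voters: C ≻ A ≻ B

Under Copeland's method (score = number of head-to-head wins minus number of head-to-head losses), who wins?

A

Pairwise results:
  A vs B: A wins 20–18.
  A vs C: A wins 28–10.
  B vs C: B wins 25–13.
Copeland scores (wins − losses):
  A: 2 − 0 = 2
  B: 1 − 1 = 0
  C: 0 − 2 = -2
A has the best Copeland score.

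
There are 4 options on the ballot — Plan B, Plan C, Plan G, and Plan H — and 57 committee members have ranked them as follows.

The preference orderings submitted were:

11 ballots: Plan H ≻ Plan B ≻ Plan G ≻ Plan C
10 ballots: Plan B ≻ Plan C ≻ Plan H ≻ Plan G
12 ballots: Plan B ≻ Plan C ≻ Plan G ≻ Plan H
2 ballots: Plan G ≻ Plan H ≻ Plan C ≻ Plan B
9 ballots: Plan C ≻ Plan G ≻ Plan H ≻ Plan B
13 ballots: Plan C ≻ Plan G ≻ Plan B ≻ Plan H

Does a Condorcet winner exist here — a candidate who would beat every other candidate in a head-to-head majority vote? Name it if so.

Plan B

Head-to-head results (57 voters total):
Plan B vs Plan C: Plan B wins 33–24.
Plan B vs Plan G: Plan B wins 33–24.
Plan B vs Plan H: Plan B wins 35–22.
Plan C vs Plan G: Plan C wins 44–13.
Plan C vs Plan H: Plan C wins 44–13.
Plan G vs Plan H: Plan G wins 36–21.
Plan B beats each rival — Plan C (33–24), Plan G (33–24), Plan H (35–22) — so Plan B is the Condorcet winner.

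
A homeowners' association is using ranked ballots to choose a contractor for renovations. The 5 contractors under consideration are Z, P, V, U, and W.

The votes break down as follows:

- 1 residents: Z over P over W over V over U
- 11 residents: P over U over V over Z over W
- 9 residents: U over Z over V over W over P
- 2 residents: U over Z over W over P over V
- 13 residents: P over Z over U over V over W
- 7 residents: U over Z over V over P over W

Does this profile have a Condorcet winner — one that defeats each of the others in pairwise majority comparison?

Head-to-head results (43 voters total):
Z vs P: P wins 24–19.
Z vs V: Z wins 32–11.
Z vs U: U wins 29–14.
Z vs W: Z wins 43–0.
P vs V: P wins 27–16.
P vs U: P wins 25–18.
P vs W: P wins 32–11.
V vs U: U wins 42–1.
V vs W: V wins 40–3.
U vs W: U wins 42–1.
P beats each rival — Z (24–19), V (27–16), U (25–18), W (32–11) — so P is the Condorcet winner.

Yes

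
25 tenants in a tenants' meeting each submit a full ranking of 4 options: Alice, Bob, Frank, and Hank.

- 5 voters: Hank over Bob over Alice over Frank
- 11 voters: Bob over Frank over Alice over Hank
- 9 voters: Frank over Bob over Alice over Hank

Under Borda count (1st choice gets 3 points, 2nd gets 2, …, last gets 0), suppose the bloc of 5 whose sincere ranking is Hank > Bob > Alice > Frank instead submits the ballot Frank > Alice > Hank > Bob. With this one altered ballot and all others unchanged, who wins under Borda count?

Frank

Borda totals with the altered ballot: Alice 30, Bob 51, Frank 64, Hank 5.
The switch changes the winner from Bob to Frank.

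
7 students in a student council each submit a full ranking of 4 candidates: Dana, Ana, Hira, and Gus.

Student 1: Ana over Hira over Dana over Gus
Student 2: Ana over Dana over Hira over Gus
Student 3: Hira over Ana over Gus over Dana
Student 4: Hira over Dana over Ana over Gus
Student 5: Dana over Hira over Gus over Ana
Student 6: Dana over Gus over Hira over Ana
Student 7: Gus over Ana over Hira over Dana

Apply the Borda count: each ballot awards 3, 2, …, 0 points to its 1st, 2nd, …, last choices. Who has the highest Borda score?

Hira

Borda scores:
  Dana: 1 + 2 + 0 + 2 + 3 + 3 + 0 = 11
  Ana: 3 + 3 + 2 + 1 + 0 + 0 + 2 = 11
  Hira: 2 + 1 + 3 + 3 + 2 + 1 + 1 = 13
  Gus: 0 + 0 + 1 + 0 + 1 + 2 + 3 = 7
Hira has the highest total.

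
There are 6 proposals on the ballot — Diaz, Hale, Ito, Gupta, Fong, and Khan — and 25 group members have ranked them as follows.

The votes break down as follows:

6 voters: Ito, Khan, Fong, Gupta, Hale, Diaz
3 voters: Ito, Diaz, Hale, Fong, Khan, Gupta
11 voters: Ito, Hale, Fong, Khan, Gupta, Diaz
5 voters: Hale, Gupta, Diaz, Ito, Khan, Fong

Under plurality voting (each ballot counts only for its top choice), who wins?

First-place vote totals:
  Diaz: 0
  Hale: 5
  Ito: 20
  Gupta: 0
  Fong: 0
  Khan: 0
Ito has the most first-place votes.

Ito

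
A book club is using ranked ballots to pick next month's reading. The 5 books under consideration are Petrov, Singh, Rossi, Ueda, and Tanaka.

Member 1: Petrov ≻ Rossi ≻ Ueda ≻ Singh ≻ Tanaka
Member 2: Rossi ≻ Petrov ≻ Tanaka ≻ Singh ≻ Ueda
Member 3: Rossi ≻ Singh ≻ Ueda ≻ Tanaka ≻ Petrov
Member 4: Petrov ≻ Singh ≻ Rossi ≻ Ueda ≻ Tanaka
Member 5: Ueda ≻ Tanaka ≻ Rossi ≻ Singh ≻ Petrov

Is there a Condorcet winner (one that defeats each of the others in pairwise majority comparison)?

Yes

Head-to-head results (5 voters total):
Petrov vs Singh: Petrov wins 3–2.
Petrov vs Rossi: Rossi wins 3–2.
Petrov vs Ueda: Petrov wins 3–2.
Petrov vs Tanaka: Petrov wins 3–2.
Singh vs Rossi: Rossi wins 4–1.
Singh vs Ueda: Singh wins 3–2.
Singh vs Tanaka: Singh wins 3–2.
Rossi vs Ueda: Rossi wins 4–1.
Rossi vs Tanaka: Rossi wins 4–1.
Ueda vs Tanaka: Ueda wins 4–1.
Rossi beats each rival — Petrov (3–2), Singh (4–1), Ueda (4–1), Tanaka (4–1) — so Rossi is the Condorcet winner.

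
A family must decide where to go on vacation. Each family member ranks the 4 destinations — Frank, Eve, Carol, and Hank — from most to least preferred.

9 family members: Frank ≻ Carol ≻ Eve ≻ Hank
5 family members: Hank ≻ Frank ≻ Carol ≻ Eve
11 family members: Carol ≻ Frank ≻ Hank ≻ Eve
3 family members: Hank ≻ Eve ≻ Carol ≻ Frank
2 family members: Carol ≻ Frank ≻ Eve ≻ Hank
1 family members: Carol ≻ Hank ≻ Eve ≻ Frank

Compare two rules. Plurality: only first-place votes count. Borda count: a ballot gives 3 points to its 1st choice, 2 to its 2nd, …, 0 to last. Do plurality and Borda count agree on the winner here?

Plurality first-place counts: Frank 9, Eve 0, Carol 14, Hank 8 → Carol.
Borda totals: Frank 63, Eve 18, Carol 68, Hank 37 → Carol.
The two rules agree on Carol.

Yes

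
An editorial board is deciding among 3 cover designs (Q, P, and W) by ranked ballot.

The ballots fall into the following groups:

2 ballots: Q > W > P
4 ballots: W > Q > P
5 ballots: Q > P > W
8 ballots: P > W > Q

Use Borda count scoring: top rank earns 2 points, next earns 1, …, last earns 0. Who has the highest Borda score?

P

Borda scores:
  Q: 2·2 + 4·1 + 5·2 + 8·0 = 18
  P: 2·0 + 4·0 + 5·1 + 8·2 = 21
  W: 2·1 + 4·2 + 5·0 + 8·1 = 18
P has the highest total.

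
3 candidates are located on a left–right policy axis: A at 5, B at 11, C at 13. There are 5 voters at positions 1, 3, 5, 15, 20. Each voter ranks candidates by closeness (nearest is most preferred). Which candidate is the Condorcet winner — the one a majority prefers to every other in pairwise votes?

A

With single-peaked preferences on a line, the Condorcet winner is the candidate closest to the median voter.
The median voter (position 5) is closest to A at 5.
Check: A vs B — voters closer to A: 3 of 5.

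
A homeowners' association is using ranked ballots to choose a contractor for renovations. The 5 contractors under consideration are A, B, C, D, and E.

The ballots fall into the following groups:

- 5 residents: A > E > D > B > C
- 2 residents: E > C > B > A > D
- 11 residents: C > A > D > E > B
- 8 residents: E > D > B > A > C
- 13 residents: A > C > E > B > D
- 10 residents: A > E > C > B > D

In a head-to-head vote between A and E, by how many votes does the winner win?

29

Ballots ranking A above E: 5+11+13+10 = 39.
Ballots ranking E above A: 2+8 = 10.
A wins 39–10, a margin of 29.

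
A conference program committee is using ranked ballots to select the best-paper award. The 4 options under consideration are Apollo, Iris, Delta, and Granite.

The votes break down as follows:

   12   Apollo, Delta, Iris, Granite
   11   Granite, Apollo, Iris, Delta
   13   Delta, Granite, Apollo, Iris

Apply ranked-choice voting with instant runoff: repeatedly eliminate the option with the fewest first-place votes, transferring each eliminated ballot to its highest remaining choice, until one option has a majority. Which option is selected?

Apollo

Round 1: Delta 13, Apollo 12, Granite 11, Iris 0. Iris has the fewest and is eliminated.
Round 2: Delta 13, Apollo 12, Granite 11. Granite has the fewest and is eliminated.
Round 3: Apollo 23, Delta 13. Apollo has a majority.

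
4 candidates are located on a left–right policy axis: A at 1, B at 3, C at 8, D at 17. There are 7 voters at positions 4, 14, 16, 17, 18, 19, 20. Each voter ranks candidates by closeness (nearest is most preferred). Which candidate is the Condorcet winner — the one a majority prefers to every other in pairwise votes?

With single-peaked preferences on a line, the Condorcet winner is the candidate closest to the median voter.
The median voter (position 17) is closest to D at 17.
Check: D vs B — voters closer to D: 6 of 7.

D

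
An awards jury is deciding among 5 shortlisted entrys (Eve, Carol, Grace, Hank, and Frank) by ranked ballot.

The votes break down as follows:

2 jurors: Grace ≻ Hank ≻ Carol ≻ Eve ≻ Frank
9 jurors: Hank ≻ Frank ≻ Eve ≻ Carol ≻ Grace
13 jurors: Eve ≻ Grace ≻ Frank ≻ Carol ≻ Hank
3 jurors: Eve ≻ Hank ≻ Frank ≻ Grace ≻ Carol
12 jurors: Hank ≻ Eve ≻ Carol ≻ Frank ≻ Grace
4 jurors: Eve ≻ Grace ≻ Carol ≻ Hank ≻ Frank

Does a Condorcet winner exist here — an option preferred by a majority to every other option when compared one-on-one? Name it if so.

Hank

Head-to-head results (43 voters total):
Eve vs Carol: Eve wins 41–2.
Eve vs Grace: Eve wins 41–2.
Eve vs Hank: Hank wins 23–20.
Eve vs Frank: Eve wins 34–9.
Carol vs Grace: Grace wins 22–21.
Carol vs Hank: Hank wins 26–17.
Carol vs Frank: Frank wins 25–18.
Grace vs Hank: Hank wins 24–19.
Grace vs Frank: Frank wins 24–19.
Hank vs Frank: Hank wins 30–13.
Hank beats each rival — Eve (23–20), Carol (26–17), Grace (24–19), Frank (30–13) — so Hank is the Condorcet winner.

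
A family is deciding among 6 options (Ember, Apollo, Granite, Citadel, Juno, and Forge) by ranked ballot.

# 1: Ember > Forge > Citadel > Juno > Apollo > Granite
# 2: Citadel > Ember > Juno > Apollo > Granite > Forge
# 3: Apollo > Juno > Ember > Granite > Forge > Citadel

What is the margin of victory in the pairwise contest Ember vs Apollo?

1

Ballots ranking Ember above Apollo: 2.
Ballots ranking Apollo above Ember: 1.
Ember wins 2–1, a margin of 1.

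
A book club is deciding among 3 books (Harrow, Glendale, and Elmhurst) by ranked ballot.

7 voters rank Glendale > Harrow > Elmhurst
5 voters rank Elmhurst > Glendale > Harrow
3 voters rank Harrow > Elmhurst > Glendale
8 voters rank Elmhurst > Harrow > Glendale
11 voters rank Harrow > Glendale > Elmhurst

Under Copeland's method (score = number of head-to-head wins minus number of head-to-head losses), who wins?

Pairwise results:
  Harrow vs Glendale: Harrow wins 22–12.
  Harrow vs Elmhurst: Harrow wins 21–13.
  Glendale vs Elmhurst: Glendale wins 18–16.
Copeland scores (wins − losses):
  Harrow: 2 − 0 = 2
  Glendale: 1 − 1 = 0
  Elmhurst: 0 − 2 = -2
Harrow has the best Copeland score.

Harrow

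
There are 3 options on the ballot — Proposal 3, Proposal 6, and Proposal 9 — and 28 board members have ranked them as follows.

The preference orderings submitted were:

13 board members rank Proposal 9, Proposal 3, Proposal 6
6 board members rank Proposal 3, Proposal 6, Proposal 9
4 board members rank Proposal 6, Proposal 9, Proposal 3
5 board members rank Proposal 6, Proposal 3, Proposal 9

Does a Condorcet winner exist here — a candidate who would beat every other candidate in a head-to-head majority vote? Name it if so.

Head-to-head results (28 voters total):
Proposal 3 vs Proposal 6: Proposal 3 wins 19–9.
Proposal 3 vs Proposal 9: Proposal 9 wins 17–11.
Proposal 6 vs Proposal 9: Proposal 6 wins 15–13.
No candidate beats all others: Proposal 3 beats Proposal 6 beats Proposal 9 beats Proposal 3, a majority cycle.

None — there is no Condorcet winner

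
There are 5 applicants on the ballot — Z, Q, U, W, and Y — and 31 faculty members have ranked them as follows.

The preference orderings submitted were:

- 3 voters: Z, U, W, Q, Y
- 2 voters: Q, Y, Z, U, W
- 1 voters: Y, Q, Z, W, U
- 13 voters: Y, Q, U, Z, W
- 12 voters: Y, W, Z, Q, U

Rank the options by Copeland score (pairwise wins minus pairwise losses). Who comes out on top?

Y

Pairwise results:
  Z vs Q: Q wins 16–15.
  Z vs U: Z wins 18–13.
  Z vs W: Z wins 19–12.
  Z vs Y: Y wins 28–3.
  Q vs U: Q wins 28–3.
  Q vs W: Q wins 16–15.
  Q vs Y: Y wins 26–5.
  U vs W: U wins 18–13.
  U vs Y: Y wins 28–3.
  W vs Y: Y wins 28–3.
Copeland scores (wins − losses):
  Z: 2 − 2 = 0
  Q: 3 − 1 = 2
  U: 1 − 3 = -2
  W: 0 − 4 = -4
  Y: 4 − 0 = 4
Y has the best Copeland score.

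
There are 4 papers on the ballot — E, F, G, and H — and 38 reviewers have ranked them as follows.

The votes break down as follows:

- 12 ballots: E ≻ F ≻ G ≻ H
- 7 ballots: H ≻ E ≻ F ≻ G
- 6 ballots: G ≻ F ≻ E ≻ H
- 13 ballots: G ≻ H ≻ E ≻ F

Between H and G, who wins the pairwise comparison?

G

Ballots ranking H above G: 7.
Ballots ranking G above H: 12+6+13 = 31.
G wins the head-to-head, 31–7.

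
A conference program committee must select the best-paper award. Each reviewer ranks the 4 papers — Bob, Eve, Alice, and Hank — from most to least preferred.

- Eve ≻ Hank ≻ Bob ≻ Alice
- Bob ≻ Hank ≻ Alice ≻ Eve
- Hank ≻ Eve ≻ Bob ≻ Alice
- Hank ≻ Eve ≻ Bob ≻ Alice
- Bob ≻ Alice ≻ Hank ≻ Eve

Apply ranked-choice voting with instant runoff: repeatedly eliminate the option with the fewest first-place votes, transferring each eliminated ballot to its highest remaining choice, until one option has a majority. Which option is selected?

Round 1: Bob 2, Hank 2, Eve 1, Alice 0. Alice has the fewest and is eliminated.
Round 2: Bob 2, Hank 2, Eve 1. Eve has the fewest and is eliminated.
Round 3: Hank 3, Bob 2. Hank has a majority.

Hank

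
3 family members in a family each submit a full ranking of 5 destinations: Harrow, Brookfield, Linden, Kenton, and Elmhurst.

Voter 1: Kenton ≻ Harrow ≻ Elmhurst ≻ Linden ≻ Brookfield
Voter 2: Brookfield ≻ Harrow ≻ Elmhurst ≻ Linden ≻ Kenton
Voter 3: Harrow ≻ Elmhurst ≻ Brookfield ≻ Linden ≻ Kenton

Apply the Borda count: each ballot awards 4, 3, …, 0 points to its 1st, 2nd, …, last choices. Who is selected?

Borda scores:
  Harrow: 3 + 3 + 4 = 10
  Brookfield: 0 + 4 + 2 = 6
  Linden: 1 + 1 + 1 = 3
  Kenton: 4 + 0 + 0 = 4
  Elmhurst: 2 + 2 + 3 = 7
Harrow has the highest total.

Harrow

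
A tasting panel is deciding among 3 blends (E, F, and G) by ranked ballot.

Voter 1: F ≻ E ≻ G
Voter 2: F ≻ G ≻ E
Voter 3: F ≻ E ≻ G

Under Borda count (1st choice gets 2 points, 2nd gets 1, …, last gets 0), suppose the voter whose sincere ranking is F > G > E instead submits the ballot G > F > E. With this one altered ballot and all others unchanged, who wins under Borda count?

F

Borda totals with the altered ballot: E 2, F 5, G 2.
The winner is unchanged: still F.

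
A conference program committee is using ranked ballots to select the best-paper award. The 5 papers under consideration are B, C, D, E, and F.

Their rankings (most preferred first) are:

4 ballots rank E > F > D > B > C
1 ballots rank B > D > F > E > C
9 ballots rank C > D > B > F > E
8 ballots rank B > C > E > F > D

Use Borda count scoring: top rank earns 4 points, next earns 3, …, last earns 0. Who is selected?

Borda scores:
  B: 4·1 + 4 + 9·2 + 8·4 = 58
  C: 4·0 + 0 + 9·4 + 8·3 = 60
  D: 4·2 + 3 + 9·3 + 8·0 = 38
  E: 4·4 + 1 + 9·0 + 8·2 = 33
  F: 4·3 + 2 + 9·1 + 8·1 = 31
C has the highest total.

C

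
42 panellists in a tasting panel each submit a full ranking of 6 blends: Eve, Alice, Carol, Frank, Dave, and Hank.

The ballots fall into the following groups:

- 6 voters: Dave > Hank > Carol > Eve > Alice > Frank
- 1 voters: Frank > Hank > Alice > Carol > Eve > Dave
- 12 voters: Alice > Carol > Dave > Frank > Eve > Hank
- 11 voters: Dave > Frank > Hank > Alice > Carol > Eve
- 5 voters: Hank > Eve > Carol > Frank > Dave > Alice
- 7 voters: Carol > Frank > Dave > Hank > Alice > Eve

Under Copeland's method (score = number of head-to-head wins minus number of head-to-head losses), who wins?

Pairwise results:
  Eve vs Alice: Alice wins 31–11.
  Eve vs Carol: Carol wins 37–5.
  Eve vs Frank: Frank wins 31–11.
  Eve vs Dave: Dave wins 36–6.
  Eve vs Hank: Hank wins 30–12.
  Alice vs Carol: Alice wins 24–18.
  Alice vs Frank: Frank wins 24–18.
  Alice vs Dave: Dave wins 29–13.
  Alice vs Hank: Hank wins 30–12.
  Carol vs Frank: Carol wins 30–12.
  Carol vs Dave: Carol wins 25–17.
  Carol vs Hank: Hank wins 23–19.
  Frank vs Dave: Dave wins 29–13.
  Frank vs Hank: Frank wins 31–11.
  Dave vs Hank: Dave wins 36–6.
Copeland scores (wins − losses):
  Eve: 0 − 5 = -5
  Alice: 2 − 3 = -1
  Carol: 3 − 2 = 1
  Frank: 3 − 2 = 1
  Dave: 4 − 1 = 3
  Hank: 3 − 2 = 1
Dave has the best Copeland score.

Dave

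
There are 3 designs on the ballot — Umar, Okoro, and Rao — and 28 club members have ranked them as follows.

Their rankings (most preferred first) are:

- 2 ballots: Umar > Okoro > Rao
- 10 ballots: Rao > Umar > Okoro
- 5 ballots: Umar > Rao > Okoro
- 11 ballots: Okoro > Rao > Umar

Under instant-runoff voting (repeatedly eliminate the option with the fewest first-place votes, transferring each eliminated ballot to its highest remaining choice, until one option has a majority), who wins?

Round 1: Okoro 11, Rao 10, Umar 7. Umar has the fewest and is eliminated.
Round 2: Rao 15, Okoro 13. Rao has a majority.

Rao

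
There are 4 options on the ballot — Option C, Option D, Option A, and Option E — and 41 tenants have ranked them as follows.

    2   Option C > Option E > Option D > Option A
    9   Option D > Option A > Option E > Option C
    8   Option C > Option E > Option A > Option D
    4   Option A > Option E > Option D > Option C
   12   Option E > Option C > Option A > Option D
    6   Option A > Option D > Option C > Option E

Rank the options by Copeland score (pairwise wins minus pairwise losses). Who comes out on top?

Option E

Pairwise results:
  Option C vs Option D: Option C wins 22–19.
  Option C vs Option A: Option C wins 22–19.
  Option C vs Option E: Option E wins 25–16.
  Option D vs Option A: Option A wins 30–11.
  Option D vs Option E: Option E wins 26–15.
  Option A vs Option E: Option E wins 22–19.
Copeland scores (wins − losses):
  Option C: 2 − 1 = 1
  Option D: 0 − 3 = -3
  Option A: 1 − 2 = -1
  Option E: 3 − 0 = 3
Option E has the best Copeland score.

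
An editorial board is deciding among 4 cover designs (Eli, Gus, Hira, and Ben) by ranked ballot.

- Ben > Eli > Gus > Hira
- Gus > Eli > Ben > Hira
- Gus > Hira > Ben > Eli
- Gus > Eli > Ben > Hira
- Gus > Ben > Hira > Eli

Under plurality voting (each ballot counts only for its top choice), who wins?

Gus

First-place vote totals:
  Eli: 0
  Gus: 4
  Hira: 0
  Ben: 1
Gus has the most first-place votes.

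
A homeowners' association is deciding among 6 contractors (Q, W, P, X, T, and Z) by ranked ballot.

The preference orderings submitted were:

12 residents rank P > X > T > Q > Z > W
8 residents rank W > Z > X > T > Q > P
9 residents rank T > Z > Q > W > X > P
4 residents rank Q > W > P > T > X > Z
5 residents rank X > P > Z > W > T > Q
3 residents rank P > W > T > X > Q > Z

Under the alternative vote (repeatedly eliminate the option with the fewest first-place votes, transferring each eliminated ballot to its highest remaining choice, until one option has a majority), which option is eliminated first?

Round 1: P 15, T 9, W 8, X 5, Q 4, Z 0. Z has the fewest and is eliminated.
Round 2: P 15, T 9, W 8, X 5, Q 4. Q has the fewest and is eliminated.
Round 3: P 15, W 12, T 9, X 5. X has the fewest and is eliminated.
Round 4: P 20, W 12, T 9. T has the fewest and is eliminated.
Round 5: W 21, P 20. W has a majority.

Z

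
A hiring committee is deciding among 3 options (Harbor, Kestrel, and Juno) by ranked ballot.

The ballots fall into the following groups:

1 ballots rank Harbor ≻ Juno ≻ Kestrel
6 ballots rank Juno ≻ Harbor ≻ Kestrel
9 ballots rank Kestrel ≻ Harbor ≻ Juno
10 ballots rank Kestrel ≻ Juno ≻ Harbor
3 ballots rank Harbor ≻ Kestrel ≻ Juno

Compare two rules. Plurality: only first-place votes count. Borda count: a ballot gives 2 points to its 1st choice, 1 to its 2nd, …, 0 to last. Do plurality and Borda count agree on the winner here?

Plurality first-place counts: Harbor 4, Kestrel 19, Juno 6 → Kestrel.
Borda totals: Harbor 23, Kestrel 41, Juno 23 → Kestrel.
The two rules agree on Kestrel.

Yes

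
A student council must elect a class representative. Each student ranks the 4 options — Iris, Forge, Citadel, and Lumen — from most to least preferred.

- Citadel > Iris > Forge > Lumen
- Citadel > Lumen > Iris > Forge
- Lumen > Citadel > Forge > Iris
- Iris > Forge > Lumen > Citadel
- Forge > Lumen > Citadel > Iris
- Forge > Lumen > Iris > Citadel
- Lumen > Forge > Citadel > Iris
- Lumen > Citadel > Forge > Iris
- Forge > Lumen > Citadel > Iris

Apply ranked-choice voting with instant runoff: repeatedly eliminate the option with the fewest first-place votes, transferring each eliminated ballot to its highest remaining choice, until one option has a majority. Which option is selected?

Round 1: Forge 3, Lumen 3, Citadel 2, Iris 1. Iris has the fewest and is eliminated.
Round 2: Forge 4, Lumen 3, Citadel 2. Citadel has the fewest and is eliminated.
Round 3: Forge 5, Lumen 4. Forge has a majority.

Forge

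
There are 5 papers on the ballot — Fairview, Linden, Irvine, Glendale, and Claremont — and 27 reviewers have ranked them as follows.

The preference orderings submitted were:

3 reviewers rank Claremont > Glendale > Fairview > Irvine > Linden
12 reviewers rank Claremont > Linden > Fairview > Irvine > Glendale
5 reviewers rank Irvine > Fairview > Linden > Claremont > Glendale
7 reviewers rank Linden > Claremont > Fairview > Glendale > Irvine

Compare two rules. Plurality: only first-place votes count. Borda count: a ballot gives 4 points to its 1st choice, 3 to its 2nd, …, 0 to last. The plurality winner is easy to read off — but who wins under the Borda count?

Claremont

Plurality first-place counts: Fairview 0, Linden 7, Irvine 5, Glendale 0, Claremont 15 → Claremont.
Borda totals: Fairview 59, Linden 74, Irvine 35, Glendale 16, Claremont 86 → Claremont.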